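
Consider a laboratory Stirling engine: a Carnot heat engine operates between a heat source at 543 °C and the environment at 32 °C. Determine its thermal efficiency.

T_H = 543 °C → 543 + 273.15 = 816.15 K.
T_C = 32 °C → 32 + 273.15 = 305.15 K.
The Carnot efficiency is η = 1 − T_C/T_H = 1 − 305.15/816.15 = 0.626.

η ≈ 0.626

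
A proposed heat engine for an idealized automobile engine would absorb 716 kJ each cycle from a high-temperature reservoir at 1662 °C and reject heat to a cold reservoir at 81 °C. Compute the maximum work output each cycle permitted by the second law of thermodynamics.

W_max ≈ 585.0 kJ

T_H = 1662 °C → 1662 + 273.15 = 1935.15 K.
T_C = 81 °C → 81 + 273.15 = 354.15 K.
No engine can exceed the Carnot limit: η_max = 1 − T_C/T_H = 1 − 354.15/1935.15 = 0.8170.
W_max = η_max · Q_H = 0.8170 × 716 = 585.0 kJ.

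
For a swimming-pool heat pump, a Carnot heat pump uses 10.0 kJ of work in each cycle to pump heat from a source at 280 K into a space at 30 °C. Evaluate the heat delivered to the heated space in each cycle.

T_H = 30 °C → 30 + 273.15 = 303.15 K.
For a reversible heat pump, COP_HP = T_H/(T_H − T_C) = 303.15/23.15 = 13.0950.
Q_H = COP_HP · W = 13.0950 × 10.0 = 131 kJ.

Q_H ≈ 131 kJ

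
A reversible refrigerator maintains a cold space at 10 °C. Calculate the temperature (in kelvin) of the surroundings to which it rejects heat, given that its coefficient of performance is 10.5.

T_H ≈ 310 K

T_C = 10 °C → 10 + 273.15 = 283.15 K.
COP_R = T_C/(T_H − T_C) ⇒ T_H = T_C·(1 + 1/COP_R) = 283.15 × (1 + 1/10.5) = 310 K.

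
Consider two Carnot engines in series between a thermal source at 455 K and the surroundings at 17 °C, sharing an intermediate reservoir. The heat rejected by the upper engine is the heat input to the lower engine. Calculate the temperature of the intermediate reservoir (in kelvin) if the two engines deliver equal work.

T_m ≈ 372.6 K

T_C = 17 °C → 17 + 273.15 = 290.15 K.
For reversible stages Q_m = Q_H·(T_m/T_H). Setting W₁ = Q_H(1 − T_m/T_H) equal to W₂ = Q_m(1 − T_C/T_m) = Q_H·(T_m − T_C)/T_H gives T_H − T_m = T_m − T_C, so T_m = (T_H + T_C)/2 = (455.00 + 290.15)/2 = 372.6 K.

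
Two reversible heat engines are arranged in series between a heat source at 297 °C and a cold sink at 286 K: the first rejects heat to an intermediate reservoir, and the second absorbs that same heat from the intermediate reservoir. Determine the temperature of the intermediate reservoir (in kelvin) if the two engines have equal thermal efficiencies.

T_m ≈ 403.8 K

T_H = 297 °C → 297 + 273.15 = 570.15 K.
Equal efficiencies require 1 − T_m/T_H = 1 − T_C/T_m, i.e. T_m/T_H = T_C/T_m, so T_m = √(T_H·T_C) = √(570.15 × 286.00) = 403.8 K.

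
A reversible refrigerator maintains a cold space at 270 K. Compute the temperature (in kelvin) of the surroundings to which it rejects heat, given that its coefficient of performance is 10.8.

COP_R = T_C/(T_H − T_C) ⇒ T_H = T_C·(1 + 1/COP_R) = 270.00 × (1 + 1/10.8) = 295.0 K.

T_H ≈ 295.0 K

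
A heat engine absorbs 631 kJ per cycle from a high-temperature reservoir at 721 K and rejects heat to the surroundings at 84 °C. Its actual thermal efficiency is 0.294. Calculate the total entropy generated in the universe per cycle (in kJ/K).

T_C = 84 °C → 84 + 273.15 = 357.15 K.
W = η·Q_H = 0.294 × 631 = 185.5 kJ, so Q_C = Q_H − W = 445.5 kJ.
Reservoir entropy changes: ΔS_H = −Q_H/T_H = −631/721.00 = -0.8752 kJ/K and ΔS_C = +Q_C/T_C = 445.5/357.15 = 1.247 kJ/K.
ΔS_univ = −Q_H/T_H + Q_C/T_C = 0.3722 kJ/K (> 0, since η = 0.294 < η_Carnot = 0.505).

ΔS_univ ≈ 0.3722 kJ/K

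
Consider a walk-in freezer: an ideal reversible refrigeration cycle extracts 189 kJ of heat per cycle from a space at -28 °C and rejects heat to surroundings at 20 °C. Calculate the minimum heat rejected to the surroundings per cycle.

Q_H ≈ 226 kJ

T_H = 20 °C → 20 + 273.15 = 293.15 K.
T_C = -28 °C → -28 + 273.15 = 245.15 K.
For a reversible cycle Q_H/Q_C = T_H/T_C, so Q_H = Q_C·T_H/T_C = 189 × 293.15/245.15 = 226 kJ.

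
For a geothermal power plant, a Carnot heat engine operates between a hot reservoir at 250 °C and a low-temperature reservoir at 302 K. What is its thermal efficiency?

T_H = 250 °C → 250 + 273.15 = 523.15 K.
Since the cycle is reversible, η = 1 − T_C/T_H = 1 − 302.00/523.15 = 0.423.

η ≈ 0.423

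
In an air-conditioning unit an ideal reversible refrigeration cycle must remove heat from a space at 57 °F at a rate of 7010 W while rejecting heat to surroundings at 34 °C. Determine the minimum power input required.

Ẇ_in ≈ 491 W

T_H = 34 °C → 34 + 273.15 = 307.15 K.
T_C = 57 °F → (57 − 32) × 5/9 = 13.89 °C = 287.04 K.
For a reversible refrigerator, COP_R = T_C/(T_H − T_C) = 287.04/20.11 = 14.2727.
W = Q_C/COP_R = 7010/14.2727 = 491 W.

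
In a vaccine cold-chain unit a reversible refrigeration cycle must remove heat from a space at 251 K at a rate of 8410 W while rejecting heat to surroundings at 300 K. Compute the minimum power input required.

The reversible coefficient of performance is COP_R = T_C/(T_H − T_C) = 251.00/49.00 = 5.1224.
W = Q_C/COP_R = 8410/5.1224 = 1640 W.

Ẇ_in ≈ 1640 W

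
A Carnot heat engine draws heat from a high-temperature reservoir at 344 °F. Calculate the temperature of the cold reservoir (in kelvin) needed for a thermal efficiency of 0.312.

T_C ≈ 307.2 K

T_H = 344 °F → (344 − 32) × 5/9 = 173.33 °C = 446.48 K.
From η = 1 − T_C/T_H, T_C = T_H·(1 − η) = 446.48 × (1 − 0.312) = 307.2 K.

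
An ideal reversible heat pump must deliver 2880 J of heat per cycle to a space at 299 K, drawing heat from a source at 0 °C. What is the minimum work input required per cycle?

W_in ≈ 249 J

T_C = 0 °C → 0 + 273.15 = 273.15 K.
For a reversible heat pump, COP_HP = T_H/(T_H − T_C) = 299.00/25.85 = 11.5667.
W = Q_H/COP_HP = 2880/11.5667 = 249 J.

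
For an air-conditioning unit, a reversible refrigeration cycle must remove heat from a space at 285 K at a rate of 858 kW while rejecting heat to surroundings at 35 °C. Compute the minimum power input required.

Ẇ_in ≈ 69.69 kW

T_H = 35 °C → 35 + 273.15 = 308.15 K.
The reversible coefficient of performance is COP_R = T_C/(T_H − T_C) = 285.00/23.15 = 12.3110.
W = Q_C/COP_R = 858/12.3110 = 69.69 kW.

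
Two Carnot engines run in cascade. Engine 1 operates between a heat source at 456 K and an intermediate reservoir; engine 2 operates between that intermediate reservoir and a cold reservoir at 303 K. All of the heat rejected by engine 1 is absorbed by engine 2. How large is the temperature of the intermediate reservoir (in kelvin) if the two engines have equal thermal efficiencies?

T_m ≈ 371.7 K

Equal efficiencies require 1 − T_m/T_H = 1 − T_C/T_m, i.e. T_m/T_H = T_C/T_m, so T_m = √(T_H·T_C) = √(456.00 × 303.00) = 371.7 K.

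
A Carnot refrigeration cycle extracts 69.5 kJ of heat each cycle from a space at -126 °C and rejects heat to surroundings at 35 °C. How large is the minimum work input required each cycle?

T_H = 35 °C → 35 + 273.15 = 308.15 K.
T_C = -126 °C → -126 + 273.15 = 147.15 K.
Carnot COP: COP_R = T_C/(T_H − T_C) = 147.15/161.00 = 0.9140.
W = Q_C/COP_R = 69.5/0.9140 = 76.0 kJ.

W_in ≈ 76.0 kJ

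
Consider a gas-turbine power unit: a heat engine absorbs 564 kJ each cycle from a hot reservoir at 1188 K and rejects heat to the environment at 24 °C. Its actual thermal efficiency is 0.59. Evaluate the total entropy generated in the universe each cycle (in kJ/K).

ΔS_univ ≈ 0.3034 kJ/K

T_C = 24 °C → 24 + 273.15 = 297.15 K.
W = η·Q_H = 0.59 × 564 = 332.8 kJ, so Q_C = Q_H − W = 231.2 kJ.
Reservoir entropy changes: ΔS_H = −Q_H/T_H = −564/1188.00 = -0.4747 kJ/K and ΔS_C = +Q_C/T_C = 231.2/297.15 = 0.7782 kJ/K.
ΔS_univ = −Q_H/T_H + Q_C/T_C = 0.3034 kJ/K (> 0, since η = 0.59 < η_Carnot = 0.750).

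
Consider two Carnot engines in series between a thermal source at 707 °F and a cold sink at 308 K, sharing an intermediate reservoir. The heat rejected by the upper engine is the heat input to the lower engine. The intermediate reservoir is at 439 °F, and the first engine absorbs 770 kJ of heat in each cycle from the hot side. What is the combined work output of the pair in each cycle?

T_H = 707 °F → (707 − 32) × 5/9 = 375.00 °C = 648.15 K.
Two reversible stages in series are equivalent to a single Carnot engine between T_H and T_C, so η_total = 1 − T_C/T_H = 1 − 308.00/648.15 = 0.5248.
W_total = η_total · Q_H = 0.5248 × 770 = 404 kJ.

W_total ≈ 404 kJ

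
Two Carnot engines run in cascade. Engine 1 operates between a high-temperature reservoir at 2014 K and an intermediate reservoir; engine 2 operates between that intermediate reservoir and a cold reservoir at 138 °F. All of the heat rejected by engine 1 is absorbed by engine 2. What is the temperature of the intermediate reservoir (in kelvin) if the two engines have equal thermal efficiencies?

T_C = 138 °F → (138 − 32) × 5/9 = 58.89 °C = 332.04 K.
Equal efficiencies require 1 − T_m/T_H = 1 − T_C/T_m, i.e. T_m/T_H = T_C/T_m, so T_m = √(T_H·T_C) = √(2014.00 × 332.04) = 818 K.

T_m ≈ 818 K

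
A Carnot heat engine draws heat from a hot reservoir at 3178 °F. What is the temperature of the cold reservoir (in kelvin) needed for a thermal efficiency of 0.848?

T_C ≈ 307 K

T_H = 3178 °F → (3178 − 32) × 5/9 = 1747.78 °C = 2020.93 K.
From η = 1 − T_C/T_H, T_C = T_H·(1 − η) = 2020.93 × (1 − 0.848) = 307 K.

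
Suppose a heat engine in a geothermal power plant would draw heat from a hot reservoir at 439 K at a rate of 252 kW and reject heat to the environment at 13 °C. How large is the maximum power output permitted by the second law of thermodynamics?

Ẇ_max ≈ 87.7 kW

T_C = 13 °C → 13 + 273.15 = 286.15 K.
By the Carnot theorem, η_max = 1 − T_C/T_H = 1 − 286.15/439.00 = 0.3482.
W_max = η_max · Q_H = 0.3482 × 252 = 87.7 kW.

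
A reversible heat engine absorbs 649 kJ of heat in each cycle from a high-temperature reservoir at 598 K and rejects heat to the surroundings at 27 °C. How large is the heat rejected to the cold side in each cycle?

Q_C ≈ 326 kJ

T_C = 27 °C → 27 + 273.15 = 300.15 K.
Since the cycle is reversible, η = 1 − T_C/T_H = 1 − 300.15/598.00 = 0.4981.
For a reversible cycle Q_C/Q_H = T_C/T_H, so Q_C = 649 × 300.15/598.00 = 326 kJ.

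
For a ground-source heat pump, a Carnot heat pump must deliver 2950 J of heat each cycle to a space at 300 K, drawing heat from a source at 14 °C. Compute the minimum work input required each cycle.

W_in ≈ 126 J

T_C = 14 °C → 14 + 273.15 = 287.15 K.
COP_HP = T_H/(T_H − T_C) = 300.00/12.85 = 23.3463.
W = Q_H/COP_HP = 2950/23.3463 = 126 J.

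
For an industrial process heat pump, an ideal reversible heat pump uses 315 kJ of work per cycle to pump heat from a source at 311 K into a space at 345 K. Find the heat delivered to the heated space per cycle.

Q_H ≈ 3196 kJ

For a reversible heat pump, COP_HP = T_H/(T_H − T_C) = 345.00/34.00 = 10.1471.
Q_H = COP_HP · W = 10.1471 × 315 = 3196 kJ.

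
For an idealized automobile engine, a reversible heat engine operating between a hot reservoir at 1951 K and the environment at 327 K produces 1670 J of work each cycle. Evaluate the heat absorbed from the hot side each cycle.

Q_H ≈ 2006 J

The Carnot efficiency is η = 1 − T_C/T_H = 1 − 327.00/1951.00 = 0.8324.
Q_H = W/η = 1670/0.8324 = 2006 J.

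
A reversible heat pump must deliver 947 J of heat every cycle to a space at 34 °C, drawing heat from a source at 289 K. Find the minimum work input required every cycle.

T_H = 34 °C → 34 + 273.15 = 307.15 K.
Reversible heating COP: COP_HP = T_H/(T_H − T_C) = 307.15/18.15 = 16.9229.
W = Q_H/COP_HP = 947/16.9229 = 56.0 J.

W_in ≈ 56.0 J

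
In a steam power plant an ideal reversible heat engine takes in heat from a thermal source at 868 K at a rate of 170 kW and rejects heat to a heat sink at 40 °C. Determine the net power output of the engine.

T_C = 40 °C → 40 + 273.15 = 313.15 K.
Since the cycle is reversible, η = 1 − T_C/T_H = 1 − 313.15/868.00 = 0.6392.
W = η·Q_H = 0.6392 × 170 = 109 kW.

Ẇ ≈ 109 kW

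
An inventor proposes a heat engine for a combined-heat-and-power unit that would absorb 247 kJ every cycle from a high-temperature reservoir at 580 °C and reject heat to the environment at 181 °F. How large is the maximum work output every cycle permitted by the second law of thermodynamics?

T_H = 580 °C → 580 + 273.15 = 853.15 K.
T_C = 181 °F → (181 − 32) × 5/9 = 82.78 °C = 355.93 K.
By the Carnot theorem, η_max = 1 − T_C/T_H = 1 − 355.93/853.15 = 0.5828.
W_max = η_max · Q_H = 0.5828 × 247 = 144 kJ.

W_max ≈ 144 kJ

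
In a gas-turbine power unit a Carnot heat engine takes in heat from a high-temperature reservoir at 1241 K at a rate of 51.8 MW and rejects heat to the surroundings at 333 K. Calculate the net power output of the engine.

Ẇ ≈ 37.9 MW

The Carnot efficiency is η = 1 − T_C/T_H = 1 − 333.00/1241.00 = 0.7317.
W = η·Q_H = 0.7317 × 51.8 = 37.9 MW.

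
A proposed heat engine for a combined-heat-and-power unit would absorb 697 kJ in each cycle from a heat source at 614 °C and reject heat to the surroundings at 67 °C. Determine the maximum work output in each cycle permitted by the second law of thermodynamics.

T_H = 614 °C → 614 + 273.15 = 887.15 K.
T_C = 67 °C → 67 + 273.15 = 340.15 K.
By the Carnot theorem, η_max = 1 − T_C/T_H = 1 − 340.15/887.15 = 0.6166.
W_max = η_max · Q_H = 0.6166 × 697 = 430 kJ.

W_max ≈ 430 kJ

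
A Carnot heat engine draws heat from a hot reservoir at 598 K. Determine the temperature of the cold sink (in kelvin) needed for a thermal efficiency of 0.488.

From η = 1 − T_C/T_H, T_C = T_H·(1 − η) = 598.00 × (1 − 0.488) = 306 K.

T_C ≈ 306 K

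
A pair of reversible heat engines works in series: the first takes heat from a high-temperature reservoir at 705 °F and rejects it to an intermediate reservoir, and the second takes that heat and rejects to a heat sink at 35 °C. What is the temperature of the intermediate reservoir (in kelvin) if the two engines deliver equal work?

T_m ≈ 478 K

T_H = 705 °F → (705 − 32) × 5/9 = 373.89 °C = 647.04 K.
T_C = 35 °C → 35 + 273.15 = 308.15 K.
For reversible stages Q_m = Q_H·(T_m/T_H). Setting W₁ = Q_H(1 − T_m/T_H) equal to W₂ = Q_m(1 − T_C/T_m) = Q_H·(T_m − T_C)/T_H gives T_H − T_m = T_m − T_C, so T_m = (T_H + T_C)/2 = (647.04 + 308.15)/2 = 478 K.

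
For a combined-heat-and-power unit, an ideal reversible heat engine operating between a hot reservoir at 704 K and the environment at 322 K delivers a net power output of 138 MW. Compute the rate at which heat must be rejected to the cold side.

Q̇_C ≈ 116 MW

Since the cycle is reversible, η = 1 − T_C/T_H = 1 − 322.00/704.00 = 0.5426.
Since Q_C/Q_H = T_C/T_H and Q_H = W/η, Q_C = W·T_C/(T_H − T_C) = 138 × 322.00/382.00 = 116 MW.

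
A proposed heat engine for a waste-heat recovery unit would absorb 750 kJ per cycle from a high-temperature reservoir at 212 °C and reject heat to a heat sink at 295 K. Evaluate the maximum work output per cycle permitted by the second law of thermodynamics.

W_max ≈ 294.0 kJ

T_H = 212 °C → 212 + 273.15 = 485.15 K.
The second-law ceiling is the Carnot efficiency, η_max = 1 − T_C/T_H = 1 − 295.00/485.15 = 0.3919.
W_max = η_max · Q_H = 0.3919 × 750 = 294.0 kJ.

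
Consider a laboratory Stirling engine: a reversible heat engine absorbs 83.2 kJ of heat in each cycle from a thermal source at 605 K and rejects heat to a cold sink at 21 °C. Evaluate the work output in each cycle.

T_C = 21 °C → 21 + 273.15 = 294.15 K.
Since the cycle is reversible, η = 1 − T_C/T_H = 1 − 294.15/605.00 = 0.5138.
W = η·Q_H = 0.5138 × 83.2 = 42.7 kJ.

W ≈ 42.7 kJ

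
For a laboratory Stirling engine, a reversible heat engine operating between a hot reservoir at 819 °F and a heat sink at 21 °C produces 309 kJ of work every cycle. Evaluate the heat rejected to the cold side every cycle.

T_H = 819 °F → (819 − 32) × 5/9 = 437.22 °C = 710.37 K.
T_C = 21 °C → 21 + 273.15 = 294.15 K.
Carnot efficiency: η = 1 − T_C/T_H = 1 − 294.15/710.37 = 0.5859.
Since Q_C/Q_H = T_C/T_H and Q_H = W/η, Q_C = W·T_C/(T_H − T_C) = 309 × 294.15/416.22 = 218 kJ.

Q_C ≈ 218 kJ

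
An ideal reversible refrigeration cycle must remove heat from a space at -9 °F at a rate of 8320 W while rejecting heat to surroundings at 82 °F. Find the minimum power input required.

Ẇ_in ≈ 1680 W

T_H = 82 °F → (82 − 32) × 5/9 = 27.78 °C = 300.93 K.
T_C = -9 °F → (-9 − 32) × 5/9 = -22.78 °C = 250.37 K.
Carnot COP: COP_R = T_C/(T_H − T_C) = 250.37/50.56 = 4.9524.
W = Q_C/COP_R = 8320/4.9524 = 1680 W.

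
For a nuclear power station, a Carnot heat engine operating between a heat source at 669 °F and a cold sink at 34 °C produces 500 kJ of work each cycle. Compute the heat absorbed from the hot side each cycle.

T_H = 669 °F → (669 − 32) × 5/9 = 353.89 °C = 627.04 K.
T_C = 34 °C → 34 + 273.15 = 307.15 K.
Carnot efficiency: η = 1 − T_C/T_H = 1 − 307.15/627.04 = 0.5102.
Q_H = W/η = 500/0.5102 = 980.1 kJ.

Q_H ≈ 980.1 kJ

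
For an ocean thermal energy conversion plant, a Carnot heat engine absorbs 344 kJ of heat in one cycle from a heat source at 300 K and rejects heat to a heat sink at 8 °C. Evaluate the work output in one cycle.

T_C = 8 °C → 8 + 273.15 = 281.15 K.
Since the cycle is reversible, η = 1 − T_C/T_H = 1 − 281.15/300.00 = 0.0628.
W = η·Q_H = 0.0628 × 344 = 21.6 kJ.

W ≈ 21.6 kJ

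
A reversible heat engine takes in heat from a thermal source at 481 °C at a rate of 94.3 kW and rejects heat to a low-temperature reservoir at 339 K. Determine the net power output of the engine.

Ẇ ≈ 51.9 kW

T_H = 481 °C → 481 + 273.15 = 754.15 K.
Since the cycle is reversible, η = 1 − T_C/T_H = 1 − 339.00/754.15 = 0.5505.
W = η·Q_H = 0.5505 × 94.3 = 51.9 kW.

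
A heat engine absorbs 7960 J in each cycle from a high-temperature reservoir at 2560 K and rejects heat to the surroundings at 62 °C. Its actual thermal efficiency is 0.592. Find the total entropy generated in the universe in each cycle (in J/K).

T_C = 62 °C → 62 + 273.15 = 335.15 K.
W = η·Q_H = 0.592 × 7960 = 4712 J, so Q_C = Q_H − W = 3248 J.
Reservoir entropy changes: ΔS_H = −Q_H/T_H = −7960/2560.00 = -3.109 J/K and ΔS_C = +Q_C/T_C = 3248/335.15 = 9.690 J/K.
ΔS_univ = −Q_H/T_H + Q_C/T_C = 6.58 J/K (> 0, since η = 0.592 < η_Carnot = 0.869).

ΔS_univ ≈ 6.58 J/K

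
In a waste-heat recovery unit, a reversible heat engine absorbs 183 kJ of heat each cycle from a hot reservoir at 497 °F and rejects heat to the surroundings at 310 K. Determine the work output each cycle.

W ≈ 76.26 kJ

T_H = 497 °F → (497 − 32) × 5/9 = 258.33 °C = 531.48 K.
The Carnot efficiency is η = 1 − T_C/T_H = 1 − 310.00/531.48 = 0.4167.
W = η·Q_H = 0.4167 × 183 = 76.26 kJ.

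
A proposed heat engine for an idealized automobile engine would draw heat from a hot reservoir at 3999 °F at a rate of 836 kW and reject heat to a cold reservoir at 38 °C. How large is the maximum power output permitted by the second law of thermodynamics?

Ẇ_max ≈ 731.0 kW

T_H = 3999 °F → (3999 − 32) × 5/9 = 2203.89 °C = 2477.04 K.
T_C = 38 °C → 38 + 273.15 = 311.15 K.
By the Carnot theorem, η_max = 1 − T_C/T_H = 1 − 311.15/2477.04 = 0.8744.
W_max = η_max · Q_H = 0.8744 × 836 = 731.0 kW.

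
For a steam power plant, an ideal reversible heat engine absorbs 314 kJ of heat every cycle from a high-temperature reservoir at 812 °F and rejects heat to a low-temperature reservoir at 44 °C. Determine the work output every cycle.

T_H = 812 °F → (812 − 32) × 5/9 = 433.33 °C = 706.48 K.
T_C = 44 °C → 44 + 273.15 = 317.15 K.
For a reversible engine, η = 1 − T_C/T_H = 1 − 317.15/706.48 = 0.5511.
W = η·Q_H = 0.5511 × 314 = 173 kJ.

W ≈ 173 kJ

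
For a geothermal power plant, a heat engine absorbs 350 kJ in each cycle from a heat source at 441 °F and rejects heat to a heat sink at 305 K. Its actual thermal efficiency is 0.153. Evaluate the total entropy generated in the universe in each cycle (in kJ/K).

ΔS_univ ≈ 0.272 kJ/K

T_H = 441 °F → (441 − 32) × 5/9 = 227.22 °C = 500.37 K.
W = η·Q_H = 0.153 × 350 = 53.55 kJ, so Q_C = Q_H − W = 296.4 kJ.
Reservoir entropy changes: ΔS_H = −Q_H/T_H = −350/500.37 = -0.6995 kJ/K and ΔS_C = +Q_C/T_C = 296.4/305.00 = 0.9720 kJ/K.
ΔS_univ = −Q_H/T_H + Q_C/T_C = 0.272 kJ/K (> 0, since η = 0.153 < η_Carnot = 0.390).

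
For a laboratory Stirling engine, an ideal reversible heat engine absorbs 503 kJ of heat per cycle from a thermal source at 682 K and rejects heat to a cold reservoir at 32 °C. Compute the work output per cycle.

W ≈ 278 kJ

T_C = 32 °C → 32 + 273.15 = 305.15 K.
Carnot efficiency: η = 1 − T_C/T_H = 1 − 305.15/682.00 = 0.5526.
W = η·Q_H = 0.5526 × 503 = 278 kJ.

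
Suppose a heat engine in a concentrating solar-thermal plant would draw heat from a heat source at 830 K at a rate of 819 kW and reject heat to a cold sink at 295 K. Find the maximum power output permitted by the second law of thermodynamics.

Ẇ_max ≈ 528 kW

The upper bound on efficiency is η_max = 1 − T_C/T_H = 1 − 295.00/830.00 = 0.6446.
W_max = η_max · Q_H = 0.6446 × 819 = 528 kW.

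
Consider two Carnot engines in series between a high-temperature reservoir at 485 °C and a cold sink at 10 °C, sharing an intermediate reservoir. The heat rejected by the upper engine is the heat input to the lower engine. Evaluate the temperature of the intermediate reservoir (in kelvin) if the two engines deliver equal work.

T_m ≈ 520.6 K

T_H = 485 °C → 485 + 273.15 = 758.15 K.
T_C = 10 °C → 10 + 273.15 = 283.15 K.
For reversible stages Q_m = Q_H·(T_m/T_H). Setting W₁ = Q_H(1 − T_m/T_H) equal to W₂ = Q_m(1 − T_C/T_m) = Q_H·(T_m − T_C)/T_H gives T_H − T_m = T_m − T_C, so T_m = (T_H + T_C)/2 = (758.15 + 283.15)/2 = 520.6 K.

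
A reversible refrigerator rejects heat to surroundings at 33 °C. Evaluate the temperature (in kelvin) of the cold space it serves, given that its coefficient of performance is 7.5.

T_H = 33 °C → 33 + 273.15 = 306.15 K.
COP_R = T_C/(T_H − T_C) ⇒ T_C = T_H·COP_R/(1 + COP_R) = 306.15 × 7.5/(1 + 7.5) = 270 K.

T_C ≈ 270 K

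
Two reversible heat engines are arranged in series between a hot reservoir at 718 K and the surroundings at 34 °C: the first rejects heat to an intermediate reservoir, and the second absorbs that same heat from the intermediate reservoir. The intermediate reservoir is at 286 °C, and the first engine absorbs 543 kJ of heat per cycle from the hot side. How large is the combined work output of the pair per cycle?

W_total ≈ 311 kJ

T_C = 34 °C → 34 + 273.15 = 307.15 K.
Two reversible stages in series are equivalent to a single Carnot engine between T_H and T_C, so η_total = 1 − T_C/T_H = 1 − 307.15/718.00 = 0.5722.
W_total = η_total · Q_H = 0.5722 × 543 = 311 kJ.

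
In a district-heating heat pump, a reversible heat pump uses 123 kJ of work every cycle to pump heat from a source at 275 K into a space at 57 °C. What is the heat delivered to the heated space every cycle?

T_H = 57 °C → 57 + 273.15 = 330.15 K.
For a reversible heat pump, COP_HP = T_H/(T_H − T_C) = 330.15/55.15 = 5.9864.
Q_H = COP_HP · W = 5.9864 × 123 = 736 kJ.

Q_H ≈ 736 kJ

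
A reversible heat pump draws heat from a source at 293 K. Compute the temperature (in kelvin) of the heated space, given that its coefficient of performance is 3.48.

COP_HP = T_H/(T_H − T_C) ⇒ T_H = T_C·COP_HP/(COP_HP − 1) = 293.00 × 3.48/(3.48 − 1) = 411.1 K.

T_H ≈ 411.1 K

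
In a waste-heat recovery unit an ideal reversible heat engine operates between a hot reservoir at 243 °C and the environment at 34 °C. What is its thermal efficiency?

η ≈ 0.405

T_H = 243 °C → 243 + 273.15 = 516.15 K.
T_C = 34 °C → 34 + 273.15 = 307.15 K.
Carnot efficiency: η = 1 − T_C/T_H = 1 − 307.15/516.15 = 0.405.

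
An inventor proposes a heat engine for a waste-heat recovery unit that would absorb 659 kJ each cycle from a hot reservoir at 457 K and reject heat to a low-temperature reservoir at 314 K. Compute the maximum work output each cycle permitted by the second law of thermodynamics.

No engine can exceed the Carnot limit: η_max = 1 − T_C/T_H = 1 − 314.00/457.00 = 0.3129.
W_max = η_max · Q_H = 0.3129 × 659 = 206.2 kJ.

W_max ≈ 206.2 kJ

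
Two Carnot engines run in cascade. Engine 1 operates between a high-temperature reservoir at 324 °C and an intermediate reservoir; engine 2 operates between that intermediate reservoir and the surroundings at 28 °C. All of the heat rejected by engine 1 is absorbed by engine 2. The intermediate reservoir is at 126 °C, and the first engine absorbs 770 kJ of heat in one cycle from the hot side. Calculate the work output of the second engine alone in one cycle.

T_H = 324 °C → 324 + 273.15 = 597.15 K.
T_C = 28 °C → 28 + 273.15 = 301.15 K.
T_m = 126 °C → 126 + 273.15 = 399.15 K.
Heat entering the second stage: Q_m = Q_H·(T_m/T_H) = 770 × 399.15/597.15 = 515 kJ.
Second-stage efficiency η₂ = 1 − T_C/T_m = 1 − 301.15/399.15 = 0.2455, so W₂ = η₂·Q_m = 126 kJ.

W₂ ≈ 126 kJ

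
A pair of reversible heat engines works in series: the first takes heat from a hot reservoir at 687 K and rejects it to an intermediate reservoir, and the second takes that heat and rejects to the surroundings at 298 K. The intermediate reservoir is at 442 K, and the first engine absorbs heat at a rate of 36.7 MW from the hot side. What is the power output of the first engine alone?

First-stage efficiency η₁ = 1 − T_m/T_H = 1 − 442.00/687.00 = 0.3566.
W₁ = η₁·Q_H = 0.3566 × 36.7 = 13.09 MW.

Ẇ₁ ≈ 13.09 MW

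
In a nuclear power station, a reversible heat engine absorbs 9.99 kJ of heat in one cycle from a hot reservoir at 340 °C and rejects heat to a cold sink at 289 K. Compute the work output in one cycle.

T_H = 340 °C → 340 + 273.15 = 613.15 K.
Carnot efficiency: η = 1 − T_C/T_H = 1 − 289.00/613.15 = 0.5287.
W = η·Q_H = 0.5287 × 9.99 = 5.28 kJ.

W ≈ 5.28 kJ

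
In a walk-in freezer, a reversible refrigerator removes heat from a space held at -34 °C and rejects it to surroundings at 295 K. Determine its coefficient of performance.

COP_R ≈ 4.282

T_C = -34 °C → -34 + 273.15 = 239.15 K.
The reversible coefficient of performance is COP_R = T_C/(T_H − T_C) = 239.15/(295.00 − 239.15) = 4.282.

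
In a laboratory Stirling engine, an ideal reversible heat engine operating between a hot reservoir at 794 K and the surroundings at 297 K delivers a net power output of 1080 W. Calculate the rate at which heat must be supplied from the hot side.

Q̇_H ≈ 1725 W

The Carnot efficiency is η = 1 − T_C/T_H = 1 − 297.00/794.00 = 0.6259.
Q_H = W/η = 1080/0.6259 = 1725 W.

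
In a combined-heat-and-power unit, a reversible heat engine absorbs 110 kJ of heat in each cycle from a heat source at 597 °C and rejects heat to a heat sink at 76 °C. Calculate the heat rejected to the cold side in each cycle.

Q_C ≈ 44.1 kJ

T_H = 597 °C → 597 + 273.15 = 870.15 K.
T_C = 76 °C → 76 + 273.15 = 349.15 K.
For a reversible engine, η = 1 − T_C/T_H = 1 − 349.15/870.15 = 0.5987.
For a reversible cycle Q_C/Q_H = T_C/T_H, so Q_C = 110 × 349.15/870.15 = 44.1 kJ.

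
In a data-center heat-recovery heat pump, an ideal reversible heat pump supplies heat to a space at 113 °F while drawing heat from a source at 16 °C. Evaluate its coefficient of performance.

T_H = 113 °F → (113 − 32) × 5/9 = 45.00 °C = 318.15 K.
T_C = 16 °C → 16 + 273.15 = 289.15 K.
The Carnot heat-pump COP is COP_HP = T_H/(T_H − T_C) = 318.15/(318.15 − 289.15) = 11.0.

COP_HP ≈ 11.0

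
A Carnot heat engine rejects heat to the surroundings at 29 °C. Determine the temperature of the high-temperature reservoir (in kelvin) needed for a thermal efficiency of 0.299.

T_C = 29 °C → 29 + 273.15 = 302.15 K.
From η = 1 − T_C/T_H, solving for T_H gives T_H = T_C/(1 − η) = 302.15/(1 − 0.299) = 431 K.

T_H ≈ 431 K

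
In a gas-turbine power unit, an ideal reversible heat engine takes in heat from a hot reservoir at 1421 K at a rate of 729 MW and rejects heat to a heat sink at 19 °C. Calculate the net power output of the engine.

T_C = 19 °C → 19 + 273.15 = 292.15 K.
η_rev = 1 − T_C/T_H = 1 − 292.15/1421.00 = 0.7944.
W = η·Q_H = 0.7944 × 729 = 579 MW.

Ẇ ≈ 579 MW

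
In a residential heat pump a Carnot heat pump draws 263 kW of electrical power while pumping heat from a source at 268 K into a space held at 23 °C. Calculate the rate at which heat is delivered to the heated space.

Q̇_H ≈ 2770 kW

T_H = 23 °C → 23 + 273.15 = 296.15 K.
For a reversible heat pump, COP_HP = T_H/(T_H − T_C) = 296.15/28.15 = 10.5204.
Q_H = COP_HP · W = 10.5204 × 263 = 2770 kW.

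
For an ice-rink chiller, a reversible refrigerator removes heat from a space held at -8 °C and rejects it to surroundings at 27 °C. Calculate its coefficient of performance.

T_H = 27 °C → 27 + 273.15 = 300.15 K.
T_C = -8 °C → -8 + 273.15 = 265.15 K.
The reversible coefficient of performance is COP_R = T_C/(T_H − T_C) = 265.15/(300.15 − 265.15) = 7.58.

COP_R ≈ 7.58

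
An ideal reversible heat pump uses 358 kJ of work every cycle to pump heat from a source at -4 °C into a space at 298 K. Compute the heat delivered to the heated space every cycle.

T_C = -4 °C → -4 + 273.15 = 269.15 K.
Reversible heating COP: COP_HP = T_H/(T_H − T_C) = 298.00/28.85 = 10.3293.
Q_H = COP_HP · W = 10.3293 × 358 = 3700 kJ.

Q_H ≈ 3700 kJ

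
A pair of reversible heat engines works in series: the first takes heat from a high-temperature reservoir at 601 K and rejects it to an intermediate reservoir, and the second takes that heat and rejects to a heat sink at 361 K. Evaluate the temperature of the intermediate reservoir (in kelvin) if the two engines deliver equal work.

For reversible stages Q_m = Q_H·(T_m/T_H). Setting W₁ = Q_H(1 − T_m/T_H) equal to W₂ = Q_m(1 − T_C/T_m) = Q_H·(T_m − T_C)/T_H gives T_H − T_m = T_m − T_C, so T_m = (T_H + T_C)/2 = (601.00 + 361.00)/2 = 481.0 K.

T_m ≈ 481.0 K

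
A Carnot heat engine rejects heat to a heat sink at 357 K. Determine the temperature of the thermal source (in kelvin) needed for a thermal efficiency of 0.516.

From η = 1 − T_C/T_H, solving for T_H gives T_H = T_C/(1 − η) = 357.00/(1 − 0.516) = 738 K.

T_H ≈ 738 K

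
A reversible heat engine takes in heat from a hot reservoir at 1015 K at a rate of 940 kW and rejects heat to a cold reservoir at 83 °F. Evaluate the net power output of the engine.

Ẇ ≈ 661 kW

T_C = 83 °F → (83 − 32) × 5/9 = 28.33 °C = 301.48 K.
For a reversible engine, η = 1 − T_C/T_H = 1 − 301.48/1015.00 = 0.7030.
W = η·Q_H = 0.7030 × 940 = 661 kW.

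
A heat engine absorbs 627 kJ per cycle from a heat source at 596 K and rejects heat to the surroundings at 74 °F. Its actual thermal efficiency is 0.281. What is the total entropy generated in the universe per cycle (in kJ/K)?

ΔS_univ ≈ 0.4685 kJ/K

T_C = 74 °F → (74 − 32) × 5/9 = 23.33 °C = 296.48 K.
W = η·Q_H = 0.281 × 627 = 176.2 kJ, so Q_C = Q_H − W = 450.8 kJ.
Entropy balance on the reservoirs: −Q_H/T_H = -1.052 kJ/K, +Q_C/T_C = 1.521 kJ/K.
ΔS_univ = −Q_H/T_H + Q_C/T_C = 0.4685 kJ/K (> 0, since η = 0.281 < η_Carnot = 0.503).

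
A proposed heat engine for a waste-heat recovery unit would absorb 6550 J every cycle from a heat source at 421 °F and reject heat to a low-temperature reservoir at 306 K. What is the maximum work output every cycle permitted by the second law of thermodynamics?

T_H = 421 °F → (421 − 32) × 5/9 = 216.11 °C = 489.26 K.
By the Carnot theorem, η_max = 1 − T_C/T_H = 1 − 306.00/489.26 = 0.3746.
W_max = η_max · Q_H = 0.3746 × 6550 = 2450 J.

W_max ≈ 2450 J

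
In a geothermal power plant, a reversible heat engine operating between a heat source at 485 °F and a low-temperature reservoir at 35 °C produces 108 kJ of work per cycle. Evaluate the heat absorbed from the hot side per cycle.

Q_H ≈ 261.6 kJ

T_H = 485 °F → (485 − 32) × 5/9 = 251.67 °C = 524.82 K.
T_C = 35 °C → 35 + 273.15 = 308.15 K.
For a reversible engine, η = 1 − T_C/T_H = 1 − 308.15/524.82 = 0.4128.
Q_H = W/η = 108/0.4128 = 261.6 kJ.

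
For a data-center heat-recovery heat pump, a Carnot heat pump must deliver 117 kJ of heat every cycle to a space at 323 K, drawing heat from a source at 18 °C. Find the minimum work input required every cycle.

W_in ≈ 11.5 kJ

T_C = 18 °C → 18 + 273.15 = 291.15 K.
The Carnot heat-pump COP is COP_HP = T_H/(T_H − T_C) = 323.00/31.85 = 10.1413.
W = Q_H/COP_HP = 117/10.1413 = 11.5 kJ.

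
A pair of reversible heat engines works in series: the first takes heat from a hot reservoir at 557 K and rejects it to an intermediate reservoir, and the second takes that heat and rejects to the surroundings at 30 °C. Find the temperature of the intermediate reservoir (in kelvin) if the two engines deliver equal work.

T_m ≈ 430 K

T_C = 30 °C → 30 + 273.15 = 303.15 K.
For reversible stages Q_m = Q_H·(T_m/T_H). Setting W₁ = Q_H(1 − T_m/T_H) equal to W₂ = Q_m(1 − T_C/T_m) = Q_H·(T_m − T_C)/T_H gives T_H − T_m = T_m − T_C, so T_m = (T_H + T_C)/2 = (557.00 + 303.15)/2 = 430 K.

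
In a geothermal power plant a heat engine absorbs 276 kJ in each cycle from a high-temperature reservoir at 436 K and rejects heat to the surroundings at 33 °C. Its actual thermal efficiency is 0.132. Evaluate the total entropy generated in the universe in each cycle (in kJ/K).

ΔS_univ ≈ 0.149 kJ/K

T_C = 33 °C → 33 + 273.15 = 306.15 K.
W = η·Q_H = 0.132 × 276 = 36.43 kJ, so Q_C = Q_H − W = 239.6 kJ.
Reservoir entropy changes: ΔS_H = −Q_H/T_H = −276/436.00 = -0.6330 kJ/K and ΔS_C = +Q_C/T_C = 239.6/306.15 = 0.7825 kJ/K.
ΔS_univ = −Q_H/T_H + Q_C/T_C = 0.149 kJ/K (> 0, since η = 0.132 < η_Carnot = 0.298).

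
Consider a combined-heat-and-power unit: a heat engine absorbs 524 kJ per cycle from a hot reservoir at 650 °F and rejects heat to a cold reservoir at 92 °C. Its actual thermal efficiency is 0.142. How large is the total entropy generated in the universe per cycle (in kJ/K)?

ΔS_univ ≈ 0.381 kJ/K

T_H = 650 °F → (650 − 32) × 5/9 = 343.33 °C = 616.48 K.
T_C = 92 °C → 92 + 273.15 = 365.15 K.
W = η·Q_H = 0.142 × 524 = 74.41 kJ, so Q_C = Q_H − W = 449.6 kJ.
Reservoir entropy changes: ΔS_H = −Q_H/T_H = −524/616.48 = -0.8500 kJ/K and ΔS_C = +Q_C/T_C = 449.6/365.15 = 1.231 kJ/K.
ΔS_univ = −Q_H/T_H + Q_C/T_C = 0.381 kJ/K (> 0, since η = 0.142 < η_Carnot = 0.408).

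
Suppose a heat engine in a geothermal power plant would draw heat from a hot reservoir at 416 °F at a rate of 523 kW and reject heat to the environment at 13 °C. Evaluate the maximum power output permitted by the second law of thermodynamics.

T_H = 416 °F → (416 − 32) × 5/9 = 213.33 °C = 486.48 K.
T_C = 13 °C → 13 + 273.15 = 286.15 K.
No engine can exceed the Carnot limit: η_max = 1 − T_C/T_H = 1 − 286.15/486.48 = 0.4118.
W_max = η_max · Q_H = 0.4118 × 523 = 215 kW.

Ẇ_max ≈ 215 kW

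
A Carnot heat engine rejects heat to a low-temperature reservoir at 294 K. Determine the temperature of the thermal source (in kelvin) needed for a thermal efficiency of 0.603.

T_H ≈ 741 K

From η = 1 − T_C/T_H, solving for T_H gives T_H = T_C/(1 − η) = 294.00/(1 − 0.603) = 741 K.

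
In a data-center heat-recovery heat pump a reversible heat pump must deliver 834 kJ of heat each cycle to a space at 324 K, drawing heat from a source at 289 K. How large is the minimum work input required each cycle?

W_in ≈ 90.1 kJ

Reversible heating COP: COP_HP = T_H/(T_H − T_C) = 324.00/35.00 = 9.2571.
W = Q_H/COP_HP = 834/9.2571 = 90.1 kJ.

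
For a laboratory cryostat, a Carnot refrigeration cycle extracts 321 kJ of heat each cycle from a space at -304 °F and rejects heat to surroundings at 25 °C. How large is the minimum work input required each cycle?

W_in ≈ 785.6 kJ

T_H = 25 °C → 25 + 273.15 = 298.15 K.
T_C = -304 °F → (-304 − 32) × 5/9 = -186.67 °C = 86.48 K.
Carnot COP: COP_R = T_C/(T_H − T_C) = 86.48/211.67 = 0.4086.
W = Q_C/COP_R = 321/0.4086 = 785.6 kJ.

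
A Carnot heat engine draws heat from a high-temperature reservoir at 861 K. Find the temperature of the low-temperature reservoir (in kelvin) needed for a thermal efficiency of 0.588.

T_C ≈ 355 K

From η = 1 − T_C/T_H, T_C = T_H·(1 − η) = 861.00 × (1 − 0.588) = 355 K.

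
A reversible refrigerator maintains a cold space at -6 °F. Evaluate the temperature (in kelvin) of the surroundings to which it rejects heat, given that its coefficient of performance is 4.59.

T_C = -6 °F → (-6 − 32) × 5/9 = -21.11 °C = 252.04 K.
COP_R = T_C/(T_H − T_C) ⇒ T_H = T_C·(1 + 1/COP_R) = 252.04 × (1 + 1/4.59) = 307 K.

T_H ≈ 307 K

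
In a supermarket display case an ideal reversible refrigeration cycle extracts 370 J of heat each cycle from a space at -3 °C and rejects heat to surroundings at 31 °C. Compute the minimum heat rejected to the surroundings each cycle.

Q_H ≈ 416.6 J

T_H = 31 °C → 31 + 273.15 = 304.15 K.
T_C = -3 °C → -3 + 273.15 = 270.15 K.
For a reversible cycle Q_H/Q_C = T_H/T_C, so Q_H = Q_C·T_H/T_C = 370 × 304.15/270.15 = 416.6 J.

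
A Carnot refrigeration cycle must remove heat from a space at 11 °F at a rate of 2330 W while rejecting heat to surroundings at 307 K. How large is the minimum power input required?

Ẇ_in ≈ 406 W

T_C = 11 °F → (11 − 32) × 5/9 = -11.67 °C = 261.48 K.
COP_R = T_C/(T_H − T_C) = 261.48/45.52 = 5.7448.
W = Q_C/COP_R = 2330/5.7448 = 406 W.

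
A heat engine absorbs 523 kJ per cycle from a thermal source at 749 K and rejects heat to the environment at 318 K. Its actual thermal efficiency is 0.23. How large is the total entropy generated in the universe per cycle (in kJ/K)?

W = η·Q_H = 0.23 × 523 = 120.3 kJ, so Q_C = Q_H − W = 402.7 kJ.
Entropy balance on the reservoirs: −Q_H/T_H = -0.6983 kJ/K, +Q_C/T_C = 1.266 kJ/K.
ΔS_univ = −Q_H/T_H + Q_C/T_C = 0.568 kJ/K (> 0, since η = 0.23 < η_Carnot = 0.575).

ΔS_univ ≈ 0.568 kJ/K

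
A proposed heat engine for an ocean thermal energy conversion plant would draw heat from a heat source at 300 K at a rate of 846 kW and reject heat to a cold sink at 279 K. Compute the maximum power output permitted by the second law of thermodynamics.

Ẇ_max ≈ 59.22 kW

By the Carnot theorem, η_max = 1 − T_C/T_H = 1 − 279.00/300.00 = 0.0700.
W_max = η_max · Q_H = 0.0700 × 846 = 59.22 kW.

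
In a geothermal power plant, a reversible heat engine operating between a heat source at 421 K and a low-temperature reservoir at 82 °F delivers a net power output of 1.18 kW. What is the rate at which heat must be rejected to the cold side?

T_C = 82 °F → (82 − 32) × 5/9 = 27.78 °C = 300.93 K.
For a reversible engine, η = 1 − T_C/T_H = 1 − 300.93/421.00 = 0.2852.
Since Q_C/Q_H = T_C/T_H and Q_H = W/η, Q_C = W·T_C/(T_H − T_C) = 1.18 × 300.93/120.07 = 2.957 kW.

Q̇_C ≈ 2.957 kW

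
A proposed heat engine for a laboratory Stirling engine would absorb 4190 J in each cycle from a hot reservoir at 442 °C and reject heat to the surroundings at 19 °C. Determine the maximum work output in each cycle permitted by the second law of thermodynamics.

T_H = 442 °C → 442 + 273.15 = 715.15 K.
T_C = 19 °C → 19 + 273.15 = 292.15 K.
The second-law ceiling is the Carnot efficiency, η_max = 1 − T_C/T_H = 1 − 292.15/715.15 = 0.5915.
W_max = η_max · Q_H = 0.5915 × 4190 = 2480 J.

W_max ≈ 2480 J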